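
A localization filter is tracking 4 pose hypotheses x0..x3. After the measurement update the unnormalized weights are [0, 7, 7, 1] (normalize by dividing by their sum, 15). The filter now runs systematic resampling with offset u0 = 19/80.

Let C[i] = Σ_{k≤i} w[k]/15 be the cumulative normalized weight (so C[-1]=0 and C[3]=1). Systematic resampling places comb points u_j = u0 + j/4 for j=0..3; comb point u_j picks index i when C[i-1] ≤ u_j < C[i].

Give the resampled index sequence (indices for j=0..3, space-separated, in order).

1 2 2 3

C = [0, 7/15, 14/15, 1]
j=0: u_0=19/80 ∈ [0, 7/15) → index 1
j=1: u_1=39/80 ∈ [7/15, 14/15) → index 2
j=2: u_2=59/80 ∈ [7/15, 14/15) → index 2
j=3: u_3=79/80 ∈ [14/15, 1) → index 3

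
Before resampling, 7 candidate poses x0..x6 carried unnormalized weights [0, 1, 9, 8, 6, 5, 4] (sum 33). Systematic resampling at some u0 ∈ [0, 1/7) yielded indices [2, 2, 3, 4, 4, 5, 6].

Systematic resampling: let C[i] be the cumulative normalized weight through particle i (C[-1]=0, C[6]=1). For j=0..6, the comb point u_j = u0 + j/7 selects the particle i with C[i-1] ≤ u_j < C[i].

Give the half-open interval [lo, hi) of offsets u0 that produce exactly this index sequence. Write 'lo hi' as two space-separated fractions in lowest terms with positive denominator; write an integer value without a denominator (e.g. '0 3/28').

9/77 1/7

C = [0, 1/33, 10/33, 6/11, 8/11, 29/33, 1]
j=0 picked index 2: u0 ∈ [1/33, 10/33)
j=1 picked index 2: u0 ∈ [-26/231, 37/231)
j=2 picked index 3: u0 ∈ [4/231, 20/77)
j=3 picked index 4: u0 ∈ [9/77, 23/77)
j=4 picked index 4: u0 ∈ [-2/77, 12/77)
j=5 picked index 5: u0 ∈ [1/77, 38/231)
j=6 picked index 6: u0 ∈ [5/231, 1/7)
intersection: [9/77, 1/7)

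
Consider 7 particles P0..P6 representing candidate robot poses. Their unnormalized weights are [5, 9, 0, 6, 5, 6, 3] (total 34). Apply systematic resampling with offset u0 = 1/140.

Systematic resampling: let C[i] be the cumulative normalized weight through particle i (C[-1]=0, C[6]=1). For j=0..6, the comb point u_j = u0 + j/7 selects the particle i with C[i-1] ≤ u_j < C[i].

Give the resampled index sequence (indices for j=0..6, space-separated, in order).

C = [5/34, 7/17, 7/17, 10/17, 25/34, 31/34, 1]
j=0: u_0=1/140 ∈ [0, 5/34) → index 0
j=1: u_1=3/20 ∈ [5/34, 7/17) → index 1
j=2: u_2=41/140 ∈ [5/34, 7/17) → index 1
j=3: u_3=61/140 ∈ [7/17, 10/17) → index 3
j=4: u_4=81/140 ∈ [7/17, 10/17) → index 3
j=5: u_5=101/140 ∈ [10/17, 25/34) → index 4
j=6: u_6=121/140 ∈ [25/34, 31/34) → index 5

0 1 1 3 3 4 5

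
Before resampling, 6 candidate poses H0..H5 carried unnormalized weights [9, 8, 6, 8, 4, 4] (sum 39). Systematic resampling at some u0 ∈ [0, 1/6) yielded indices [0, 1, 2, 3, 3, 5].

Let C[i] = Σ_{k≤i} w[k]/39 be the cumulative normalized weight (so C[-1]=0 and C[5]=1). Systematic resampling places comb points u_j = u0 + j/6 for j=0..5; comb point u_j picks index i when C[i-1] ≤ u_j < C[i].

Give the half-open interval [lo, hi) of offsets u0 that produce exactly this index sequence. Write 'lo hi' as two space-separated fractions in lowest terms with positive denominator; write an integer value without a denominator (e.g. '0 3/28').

4/39 5/39

C = [3/13, 17/39, 23/39, 31/39, 35/39, 1]
j=0 picked index 0: u0 ∈ [0, 3/13)
j=1 picked index 1: u0 ∈ [5/78, 7/26)
j=2 picked index 2: u0 ∈ [4/39, 10/39)
j=3 picked index 3: u0 ∈ [7/78, 23/78)
j=4 picked index 3: u0 ∈ [-1/13, 5/39)
j=5 picked index 5: u0 ∈ [5/78, 1/6)
intersection: [4/39, 5/39)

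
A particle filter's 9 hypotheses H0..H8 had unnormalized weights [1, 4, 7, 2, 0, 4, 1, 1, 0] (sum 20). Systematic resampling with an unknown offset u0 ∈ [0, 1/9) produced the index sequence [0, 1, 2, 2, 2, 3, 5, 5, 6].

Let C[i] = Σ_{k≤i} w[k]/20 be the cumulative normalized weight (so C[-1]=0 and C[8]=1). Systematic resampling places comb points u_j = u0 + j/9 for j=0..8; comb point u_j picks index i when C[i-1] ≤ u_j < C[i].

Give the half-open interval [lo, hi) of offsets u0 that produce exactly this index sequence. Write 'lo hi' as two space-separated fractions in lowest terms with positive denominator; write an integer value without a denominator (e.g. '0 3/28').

C = [1/20, 1/4, 3/5, 7/10, 7/10, 9/10, 19/20, 1, 1]
j=0 picked index 0: u0 ∈ [0, 1/20)
j=1 picked index 1: u0 ∈ [-11/180, 5/36)
j=2 picked index 2: u0 ∈ [1/36, 17/45)
j=3 picked index 2: u0 ∈ [-1/12, 4/15)
j=4 picked index 2: u0 ∈ [-7/36, 7/45)
j=5 picked index 3: u0 ∈ [2/45, 13/90)
j=6 picked index 5: u0 ∈ [1/30, 7/30)
j=7 picked index 5: u0 ∈ [-7/90, 11/90)
j=8 picked index 6: u0 ∈ [1/90, 11/180)
intersection: [2/45, 1/20)

2/45 1/20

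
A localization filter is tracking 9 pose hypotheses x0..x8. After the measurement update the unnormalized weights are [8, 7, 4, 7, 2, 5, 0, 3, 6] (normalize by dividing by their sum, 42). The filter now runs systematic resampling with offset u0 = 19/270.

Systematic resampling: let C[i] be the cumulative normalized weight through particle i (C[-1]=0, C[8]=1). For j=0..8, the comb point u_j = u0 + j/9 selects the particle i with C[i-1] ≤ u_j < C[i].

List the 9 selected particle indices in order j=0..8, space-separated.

C = [4/21, 5/14, 19/42, 13/21, 2/3, 11/14, 11/14, 6/7, 1]
j=0: u_0=19/270 ∈ [0, 4/21) → index 0
j=1: u_1=49/270 ∈ [0, 4/21) → index 0
j=2: u_2=79/270 ∈ [4/21, 5/14) → index 1
j=3: u_3=109/270 ∈ [5/14, 19/42) → index 2
j=4: u_4=139/270 ∈ [19/42, 13/21) → index 3
j=5: u_5=169/270 ∈ [13/21, 2/3) → index 4
j=6: u_6=199/270 ∈ [2/3, 11/14) → index 5
j=7: u_7=229/270 ∈ [11/14, 6/7) → index 7
j=8: u_8=259/270 ∈ [6/7, 1) → index 8

0 0 1 2 3 4 5 7 8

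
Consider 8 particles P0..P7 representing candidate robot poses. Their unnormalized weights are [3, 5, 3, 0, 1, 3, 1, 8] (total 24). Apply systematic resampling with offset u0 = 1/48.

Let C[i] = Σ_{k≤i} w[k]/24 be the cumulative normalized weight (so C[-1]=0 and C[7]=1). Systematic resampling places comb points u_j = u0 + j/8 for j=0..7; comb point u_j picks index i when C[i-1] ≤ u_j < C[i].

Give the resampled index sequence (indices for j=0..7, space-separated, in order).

C = [1/8, 1/3, 11/24, 11/24, 1/2, 5/8, 2/3, 1]
j=0: u_0=1/48 ∈ [0, 1/8) → index 0
j=1: u_1=7/48 ∈ [1/8, 1/3) → index 1
j=2: u_2=13/48 ∈ [1/8, 1/3) → index 1
j=3: u_3=19/48 ∈ [1/3, 11/24) → index 2
j=4: u_4=25/48 ∈ [1/2, 5/8) → index 5
j=5: u_5=31/48 ∈ [5/8, 2/3) → index 6
j=6: u_6=37/48 ∈ [2/3, 1) → index 7
j=7: u_7=43/48 ∈ [2/3, 1) → index 7

0 1 1 2 5 6 7 7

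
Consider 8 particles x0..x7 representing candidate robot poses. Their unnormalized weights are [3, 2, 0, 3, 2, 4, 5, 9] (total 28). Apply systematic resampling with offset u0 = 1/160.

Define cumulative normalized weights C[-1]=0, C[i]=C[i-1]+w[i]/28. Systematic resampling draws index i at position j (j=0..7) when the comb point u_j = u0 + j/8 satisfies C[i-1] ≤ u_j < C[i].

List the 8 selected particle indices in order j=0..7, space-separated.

C = [3/28, 5/28, 5/28, 2/7, 5/14, 1/2, 19/28, 1]
j=0: u_0=1/160 ∈ [0, 3/28) → index 0
j=1: u_1=21/160 ∈ [3/28, 5/28) → index 1
j=2: u_2=41/160 ∈ [5/28, 2/7) → index 3
j=3: u_3=61/160 ∈ [5/14, 1/2) → index 5
j=4: u_4=81/160 ∈ [1/2, 19/28) → index 6
j=5: u_5=101/160 ∈ [1/2, 19/28) → index 6
j=6: u_6=121/160 ∈ [19/28, 1) → index 7
j=7: u_7=141/160 ∈ [19/28, 1) → index 7

0 1 3 5 6 6 7 7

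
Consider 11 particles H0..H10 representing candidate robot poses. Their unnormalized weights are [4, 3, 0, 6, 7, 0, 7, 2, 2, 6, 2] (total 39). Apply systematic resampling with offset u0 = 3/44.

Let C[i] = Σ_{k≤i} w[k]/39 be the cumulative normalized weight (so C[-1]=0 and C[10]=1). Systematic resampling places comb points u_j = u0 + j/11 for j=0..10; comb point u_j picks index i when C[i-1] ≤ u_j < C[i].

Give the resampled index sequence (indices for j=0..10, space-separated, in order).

0 1 3 4 4 6 6 7 9 9 10

C = [4/39, 7/39, 7/39, 1/3, 20/39, 20/39, 9/13, 29/39, 31/39, 37/39, 1]
j=0: u_0=3/44 ∈ [0, 4/39) → index 0
j=1: u_1=7/44 ∈ [4/39, 7/39) → index 1
j=2: u_2=1/4 ∈ [7/39, 1/3) → index 3
j=3: u_3=15/44 ∈ [1/3, 20/39) → index 4
j=4: u_4=19/44 ∈ [1/3, 20/39) → index 4
j=5: u_5=23/44 ∈ [20/39, 9/13) → index 6
j=6: u_6=27/44 ∈ [20/39, 9/13) → index 6
j=7: u_7=31/44 ∈ [9/13, 29/39) → index 7
j=8: u_8=35/44 ∈ [31/39, 37/39) → index 9
j=9: u_9=39/44 ∈ [31/39, 37/39) → index 9
j=10: u_10=43/44 ∈ [37/39, 1) → index 10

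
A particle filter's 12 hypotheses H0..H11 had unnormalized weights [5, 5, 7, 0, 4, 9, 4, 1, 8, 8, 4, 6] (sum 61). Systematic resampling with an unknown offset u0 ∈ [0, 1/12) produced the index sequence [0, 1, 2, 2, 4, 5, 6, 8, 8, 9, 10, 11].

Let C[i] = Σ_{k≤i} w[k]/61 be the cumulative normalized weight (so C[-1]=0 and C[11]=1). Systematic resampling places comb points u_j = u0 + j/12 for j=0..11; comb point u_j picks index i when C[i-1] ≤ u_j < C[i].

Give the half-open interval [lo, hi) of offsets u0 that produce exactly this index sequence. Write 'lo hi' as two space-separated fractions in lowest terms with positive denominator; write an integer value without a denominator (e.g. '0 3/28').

C = [5/61, 10/61, 17/61, 17/61, 21/61, 30/61, 34/61, 35/61, 43/61, 51/61, 55/61, 1]
j=0 picked index 0: u0 ∈ [0, 5/61)
j=1 picked index 1: u0 ∈ [-1/732, 59/732)
j=2 picked index 2: u0 ∈ [-1/366, 41/366)
j=3 picked index 2: u0 ∈ [-21/244, 7/244)
j=4 picked index 4: u0 ∈ [-10/183, 2/183)
j=5 picked index 5: u0 ∈ [-53/732, 55/732)
j=6 picked index 6: u0 ∈ [-1/122, 7/122)
j=7 picked index 8: u0 ∈ [-7/732, 89/732)
j=8 picked index 8: u0 ∈ [-17/183, 7/183)
j=9 picked index 9: u0 ∈ [-11/244, 21/244)
j=10 picked index 10: u0 ∈ [1/366, 25/366)
j=11 picked index 11: u0 ∈ [-11/732, 1/12)
intersection: [1/366, 2/183)

1/366 2/183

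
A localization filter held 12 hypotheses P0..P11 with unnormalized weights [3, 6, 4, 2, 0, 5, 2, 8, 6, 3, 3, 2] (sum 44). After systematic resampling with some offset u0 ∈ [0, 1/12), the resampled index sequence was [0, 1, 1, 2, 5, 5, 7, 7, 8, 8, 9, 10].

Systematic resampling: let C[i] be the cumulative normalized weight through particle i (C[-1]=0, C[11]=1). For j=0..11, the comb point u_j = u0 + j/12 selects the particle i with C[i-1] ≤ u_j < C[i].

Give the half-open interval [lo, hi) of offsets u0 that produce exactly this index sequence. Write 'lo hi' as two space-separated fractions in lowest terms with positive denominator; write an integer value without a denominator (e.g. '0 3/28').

1/66 5/132

C = [3/44, 9/44, 13/44, 15/44, 15/44, 5/11, 1/2, 15/22, 9/11, 39/44, 21/22, 1]
j=0 picked index 0: u0 ∈ [0, 3/44)
j=1 picked index 1: u0 ∈ [-1/66, 4/33)
j=2 picked index 1: u0 ∈ [-13/132, 5/132)
j=3 picked index 2: u0 ∈ [-1/22, 1/22)
j=4 picked index 5: u0 ∈ [1/132, 4/33)
j=5 picked index 5: u0 ∈ [-5/66, 5/132)
j=6 picked index 7: u0 ∈ [0, 2/11)
j=7 picked index 7: u0 ∈ [-1/12, 13/132)
j=8 picked index 8: u0 ∈ [1/66, 5/33)
j=9 picked index 8: u0 ∈ [-3/44, 3/44)
j=10 picked index 9: u0 ∈ [-1/66, 7/132)
j=11 picked index 10: u0 ∈ [-1/33, 5/132)
intersection: [1/66, 5/132)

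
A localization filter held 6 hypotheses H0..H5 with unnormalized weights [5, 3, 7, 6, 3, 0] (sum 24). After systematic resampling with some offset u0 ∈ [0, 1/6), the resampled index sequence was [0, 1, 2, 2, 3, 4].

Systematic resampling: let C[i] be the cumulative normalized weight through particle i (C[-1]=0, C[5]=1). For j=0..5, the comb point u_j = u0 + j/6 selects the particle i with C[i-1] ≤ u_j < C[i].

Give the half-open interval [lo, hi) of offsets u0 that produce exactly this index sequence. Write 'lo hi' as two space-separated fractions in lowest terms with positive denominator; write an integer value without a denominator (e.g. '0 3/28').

C = [5/24, 1/3, 5/8, 7/8, 1, 1]
j=0 picked index 0: u0 ∈ [0, 5/24)
j=1 picked index 1: u0 ∈ [1/24, 1/6)
j=2 picked index 2: u0 ∈ [0, 7/24)
j=3 picked index 2: u0 ∈ [-1/6, 1/8)
j=4 picked index 3: u0 ∈ [-1/24, 5/24)
j=5 picked index 4: u0 ∈ [1/24, 1/6)
intersection: [1/24, 1/8)

1/24 1/8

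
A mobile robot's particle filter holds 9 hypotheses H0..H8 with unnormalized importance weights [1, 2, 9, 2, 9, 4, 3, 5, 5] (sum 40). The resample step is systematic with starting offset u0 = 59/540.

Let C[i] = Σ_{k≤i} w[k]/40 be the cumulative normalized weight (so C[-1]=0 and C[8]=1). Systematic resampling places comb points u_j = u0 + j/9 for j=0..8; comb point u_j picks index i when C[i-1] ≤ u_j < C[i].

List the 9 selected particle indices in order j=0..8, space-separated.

C = [1/40, 3/40, 3/10, 7/20, 23/40, 27/40, 3/4, 7/8, 1]
j=0: u_0=59/540 ∈ [3/40, 3/10) → index 2
j=1: u_1=119/540 ∈ [3/40, 3/10) → index 2
j=2: u_2=179/540 ∈ [3/10, 7/20) → index 3
j=3: u_3=239/540 ∈ [7/20, 23/40) → index 4
j=4: u_4=299/540 ∈ [7/20, 23/40) → index 4
j=5: u_5=359/540 ∈ [23/40, 27/40) → index 5
j=6: u_6=419/540 ∈ [3/4, 7/8) → index 7
j=7: u_7=479/540 ∈ [7/8, 1) → index 8
j=8: u_8=539/540 ∈ [7/8, 1) → index 8

2 2 3 4 4 5 7 8 8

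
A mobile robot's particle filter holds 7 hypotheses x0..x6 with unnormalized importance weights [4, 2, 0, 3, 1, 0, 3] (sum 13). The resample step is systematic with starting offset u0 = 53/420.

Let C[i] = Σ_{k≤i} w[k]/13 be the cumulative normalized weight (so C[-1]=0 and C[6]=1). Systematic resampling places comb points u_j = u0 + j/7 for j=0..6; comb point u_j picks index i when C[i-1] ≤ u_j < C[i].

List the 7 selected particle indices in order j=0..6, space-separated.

C = [4/13, 6/13, 6/13, 9/13, 10/13, 10/13, 1]
j=0: u_0=53/420 ∈ [0, 4/13) → index 0
j=1: u_1=113/420 ∈ [0, 4/13) → index 0
j=2: u_2=173/420 ∈ [4/13, 6/13) → index 1
j=3: u_3=233/420 ∈ [6/13, 9/13) → index 3
j=4: u_4=293/420 ∈ [9/13, 10/13) → index 4
j=5: u_5=353/420 ∈ [10/13, 1) → index 6
j=6: u_6=59/60 ∈ [10/13, 1) → index 6

0 0 1 3 4 6 6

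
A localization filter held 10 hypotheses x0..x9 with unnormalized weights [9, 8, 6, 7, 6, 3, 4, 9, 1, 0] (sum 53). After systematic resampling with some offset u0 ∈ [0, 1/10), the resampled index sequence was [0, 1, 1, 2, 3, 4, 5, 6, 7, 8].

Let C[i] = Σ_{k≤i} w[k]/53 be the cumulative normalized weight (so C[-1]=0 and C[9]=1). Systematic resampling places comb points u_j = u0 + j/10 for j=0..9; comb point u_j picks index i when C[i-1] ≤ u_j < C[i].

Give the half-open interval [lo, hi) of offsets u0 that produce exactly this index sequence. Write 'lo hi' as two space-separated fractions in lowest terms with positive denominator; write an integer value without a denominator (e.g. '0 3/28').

C = [9/53, 17/53, 23/53, 30/53, 36/53, 39/53, 43/53, 52/53, 1, 1]
j=0 picked index 0: u0 ∈ [0, 9/53)
j=1 picked index 1: u0 ∈ [37/530, 117/530)
j=2 picked index 1: u0 ∈ [-8/265, 32/265)
j=3 picked index 2: u0 ∈ [11/530, 71/530)
j=4 picked index 3: u0 ∈ [9/265, 44/265)
j=5 picked index 4: u0 ∈ [7/106, 19/106)
j=6 picked index 5: u0 ∈ [21/265, 36/265)
j=7 picked index 6: u0 ∈ [19/530, 59/530)
j=8 picked index 7: u0 ∈ [3/265, 48/265)
j=9 picked index 8: u0 ∈ [43/530, 1/10)
intersection: [43/530, 1/10)

43/530 1/10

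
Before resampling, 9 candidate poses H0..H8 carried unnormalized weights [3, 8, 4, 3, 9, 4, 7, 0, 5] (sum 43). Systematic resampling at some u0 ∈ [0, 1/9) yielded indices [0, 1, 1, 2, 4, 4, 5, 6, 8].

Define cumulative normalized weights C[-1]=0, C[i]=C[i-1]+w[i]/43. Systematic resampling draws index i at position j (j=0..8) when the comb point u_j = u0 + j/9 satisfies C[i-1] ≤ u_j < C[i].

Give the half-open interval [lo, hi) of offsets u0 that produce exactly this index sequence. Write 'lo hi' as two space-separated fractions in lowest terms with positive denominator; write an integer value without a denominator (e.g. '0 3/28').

C = [3/43, 11/43, 15/43, 18/43, 27/43, 31/43, 38/43, 38/43, 1]
j=0 picked index 0: u0 ∈ [0, 3/43)
j=1 picked index 1: u0 ∈ [-16/387, 56/387)
j=2 picked index 1: u0 ∈ [-59/387, 13/387)
j=3 picked index 2: u0 ∈ [-10/129, 2/129)
j=4 picked index 4: u0 ∈ [-10/387, 71/387)
j=5 picked index 4: u0 ∈ [-53/387, 28/387)
j=6 picked index 5: u0 ∈ [-5/129, 7/129)
j=7 picked index 6: u0 ∈ [-22/387, 41/387)
j=8 picked index 8: u0 ∈ [-2/387, 1/9)
intersection: [0, 2/129)

0 2/129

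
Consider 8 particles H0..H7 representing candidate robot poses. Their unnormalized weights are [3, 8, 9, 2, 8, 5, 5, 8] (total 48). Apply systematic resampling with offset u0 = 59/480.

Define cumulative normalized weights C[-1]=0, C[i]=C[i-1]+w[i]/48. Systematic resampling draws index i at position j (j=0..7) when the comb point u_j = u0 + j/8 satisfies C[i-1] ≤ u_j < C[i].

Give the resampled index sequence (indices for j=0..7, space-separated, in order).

C = [1/16, 11/48, 5/12, 11/24, 5/8, 35/48, 5/6, 1]
j=0: u_0=59/480 ∈ [1/16, 11/48) → index 1
j=1: u_1=119/480 ∈ [11/48, 5/12) → index 2
j=2: u_2=179/480 ∈ [11/48, 5/12) → index 2
j=3: u_3=239/480 ∈ [11/24, 5/8) → index 4
j=4: u_4=299/480 ∈ [11/24, 5/8) → index 4
j=5: u_5=359/480 ∈ [35/48, 5/6) → index 6
j=6: u_6=419/480 ∈ [5/6, 1) → index 7
j=7: u_7=479/480 ∈ [5/6, 1) → index 7

1 2 2 4 4 6 7 7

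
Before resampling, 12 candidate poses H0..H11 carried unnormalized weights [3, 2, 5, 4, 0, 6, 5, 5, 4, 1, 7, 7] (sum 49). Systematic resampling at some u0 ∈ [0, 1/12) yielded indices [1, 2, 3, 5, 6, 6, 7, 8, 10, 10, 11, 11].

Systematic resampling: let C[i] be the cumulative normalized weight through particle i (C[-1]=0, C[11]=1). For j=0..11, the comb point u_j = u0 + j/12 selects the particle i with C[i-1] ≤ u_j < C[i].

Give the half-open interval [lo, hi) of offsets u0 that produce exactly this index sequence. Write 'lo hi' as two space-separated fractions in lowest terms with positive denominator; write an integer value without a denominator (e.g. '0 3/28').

C = [3/49, 5/49, 10/49, 2/7, 2/7, 20/49, 25/49, 30/49, 34/49, 5/7, 6/7, 1]
j=0 picked index 1: u0 ∈ [3/49, 5/49)
j=1 picked index 2: u0 ∈ [11/588, 71/588)
j=2 picked index 3: u0 ∈ [11/294, 5/42)
j=3 picked index 5: u0 ∈ [1/28, 31/196)
j=4 picked index 6: u0 ∈ [11/147, 26/147)
j=5 picked index 6: u0 ∈ [-5/588, 55/588)
j=6 picked index 7: u0 ∈ [1/98, 11/98)
j=7 picked index 8: u0 ∈ [17/588, 65/588)
j=8 picked index 10: u0 ∈ [1/21, 4/21)
j=9 picked index 10: u0 ∈ [-1/28, 3/28)
j=10 picked index 11: u0 ∈ [1/42, 1/6)
j=11 picked index 11: u0 ∈ [-5/84, 1/12)
intersection: [11/147, 1/12)

11/147 1/12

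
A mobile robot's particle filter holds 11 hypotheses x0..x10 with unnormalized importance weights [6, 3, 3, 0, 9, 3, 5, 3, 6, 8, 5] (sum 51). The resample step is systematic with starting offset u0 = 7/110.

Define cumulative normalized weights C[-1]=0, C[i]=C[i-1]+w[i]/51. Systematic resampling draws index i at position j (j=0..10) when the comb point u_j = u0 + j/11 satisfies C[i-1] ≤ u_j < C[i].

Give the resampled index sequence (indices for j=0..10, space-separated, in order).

0 1 4 4 5 6 7 8 9 9 10

C = [2/17, 3/17, 4/17, 4/17, 7/17, 8/17, 29/51, 32/51, 38/51, 46/51, 1]
j=0: u_0=7/110 ∈ [0, 2/17) → index 0
j=1: u_1=17/110 ∈ [2/17, 3/17) → index 1
j=2: u_2=27/110 ∈ [4/17, 7/17) → index 4
j=3: u_3=37/110 ∈ [4/17, 7/17) → index 4
j=4: u_4=47/110 ∈ [7/17, 8/17) → index 5
j=5: u_5=57/110 ∈ [8/17, 29/51) → index 6
j=6: u_6=67/110 ∈ [29/51, 32/51) → index 7
j=7: u_7=7/10 ∈ [32/51, 38/51) → index 8
j=8: u_8=87/110 ∈ [38/51, 46/51) → index 9
j=9: u_9=97/110 ∈ [38/51, 46/51) → index 9
j=10: u_10=107/110 ∈ [46/51, 1) → index 10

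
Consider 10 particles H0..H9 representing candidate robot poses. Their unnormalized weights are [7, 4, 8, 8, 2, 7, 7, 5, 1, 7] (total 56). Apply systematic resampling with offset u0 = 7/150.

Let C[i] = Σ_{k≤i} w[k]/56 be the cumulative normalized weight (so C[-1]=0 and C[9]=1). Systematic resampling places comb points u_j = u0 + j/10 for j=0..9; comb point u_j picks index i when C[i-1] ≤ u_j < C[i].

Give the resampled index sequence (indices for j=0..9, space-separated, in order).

C = [1/8, 11/56, 19/56, 27/56, 29/56, 9/14, 43/56, 6/7, 7/8, 1]
j=0: u_0=7/150 ∈ [0, 1/8) → index 0
j=1: u_1=11/75 ∈ [1/8, 11/56) → index 1
j=2: u_2=37/150 ∈ [11/56, 19/56) → index 2
j=3: u_3=26/75 ∈ [19/56, 27/56) → index 3
j=4: u_4=67/150 ∈ [19/56, 27/56) → index 3
j=5: u_5=41/75 ∈ [29/56, 9/14) → index 5
j=6: u_6=97/150 ∈ [9/14, 43/56) → index 6
j=7: u_7=56/75 ∈ [9/14, 43/56) → index 6
j=8: u_8=127/150 ∈ [43/56, 6/7) → index 7
j=9: u_9=71/75 ∈ [7/8, 1) → index 9

0 1 2 3 3 5 6 6 7 9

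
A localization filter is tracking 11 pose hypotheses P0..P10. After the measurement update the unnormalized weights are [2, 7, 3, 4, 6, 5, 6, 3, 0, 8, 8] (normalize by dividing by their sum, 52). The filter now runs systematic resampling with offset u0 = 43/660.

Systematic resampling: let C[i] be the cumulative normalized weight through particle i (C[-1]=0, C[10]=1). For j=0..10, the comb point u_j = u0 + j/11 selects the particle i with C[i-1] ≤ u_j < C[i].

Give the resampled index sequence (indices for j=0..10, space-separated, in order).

C = [1/26, 9/52, 3/13, 4/13, 11/26, 27/52, 33/52, 9/13, 9/13, 11/13, 1]
j=0: u_0=43/660 ∈ [1/26, 9/52) → index 1
j=1: u_1=103/660 ∈ [1/26, 9/52) → index 1
j=2: u_2=163/660 ∈ [3/13, 4/13) → index 3
j=3: u_3=223/660 ∈ [4/13, 11/26) → index 4
j=4: u_4=283/660 ∈ [11/26, 27/52) → index 5
j=5: u_5=343/660 ∈ [27/52, 33/52) → index 6
j=6: u_6=403/660 ∈ [27/52, 33/52) → index 6
j=7: u_7=463/660 ∈ [9/13, 11/13) → index 9
j=8: u_8=523/660 ∈ [9/13, 11/13) → index 9
j=9: u_9=53/60 ∈ [11/13, 1) → index 10
j=10: u_10=643/660 ∈ [11/13, 1) → index 10

1 1 3 4 5 6 6 9 9 10 10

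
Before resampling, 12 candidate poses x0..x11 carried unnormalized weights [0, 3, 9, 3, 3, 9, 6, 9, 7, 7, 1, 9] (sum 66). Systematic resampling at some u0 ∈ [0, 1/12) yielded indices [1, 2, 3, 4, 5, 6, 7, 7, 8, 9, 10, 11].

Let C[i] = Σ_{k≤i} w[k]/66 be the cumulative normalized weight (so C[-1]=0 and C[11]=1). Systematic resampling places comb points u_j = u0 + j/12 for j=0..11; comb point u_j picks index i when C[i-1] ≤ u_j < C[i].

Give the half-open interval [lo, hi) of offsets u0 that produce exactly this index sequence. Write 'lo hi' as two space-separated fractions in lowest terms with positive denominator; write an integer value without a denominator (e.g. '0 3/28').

1/66 1/44

C = [0, 1/22, 2/11, 5/22, 3/11, 9/22, 1/2, 7/11, 49/66, 28/33, 19/22, 1]
j=0 picked index 1: u0 ∈ [0, 1/22)
j=1 picked index 2: u0 ∈ [-5/132, 13/132)
j=2 picked index 3: u0 ∈ [1/66, 2/33)
j=3 picked index 4: u0 ∈ [-1/44, 1/44)
j=4 picked index 5: u0 ∈ [-2/33, 5/66)
j=5 picked index 6: u0 ∈ [-1/132, 1/12)
j=6 picked index 7: u0 ∈ [0, 3/22)
j=7 picked index 7: u0 ∈ [-1/12, 7/132)
j=8 picked index 8: u0 ∈ [-1/33, 5/66)
j=9 picked index 9: u0 ∈ [-1/132, 13/132)
j=10 picked index 10: u0 ∈ [1/66, 1/33)
j=11 picked index 11: u0 ∈ [-7/132, 1/12)
intersection: [1/66, 1/44)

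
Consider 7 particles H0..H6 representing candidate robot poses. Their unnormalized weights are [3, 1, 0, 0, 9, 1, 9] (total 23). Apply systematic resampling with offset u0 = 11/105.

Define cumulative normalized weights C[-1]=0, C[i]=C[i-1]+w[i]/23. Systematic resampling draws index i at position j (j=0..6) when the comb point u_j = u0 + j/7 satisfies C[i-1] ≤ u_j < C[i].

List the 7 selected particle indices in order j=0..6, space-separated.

0 4 4 4 6 6 6

C = [3/23, 4/23, 4/23, 4/23, 13/23, 14/23, 1]
j=0: u_0=11/105 ∈ [0, 3/23) → index 0
j=1: u_1=26/105 ∈ [4/23, 13/23) → index 4
j=2: u_2=41/105 ∈ [4/23, 13/23) → index 4
j=3: u_3=8/15 ∈ [4/23, 13/23) → index 4
j=4: u_4=71/105 ∈ [14/23, 1) → index 6
j=5: u_5=86/105 ∈ [14/23, 1) → index 6
j=6: u_6=101/105 ∈ [14/23, 1) → index 6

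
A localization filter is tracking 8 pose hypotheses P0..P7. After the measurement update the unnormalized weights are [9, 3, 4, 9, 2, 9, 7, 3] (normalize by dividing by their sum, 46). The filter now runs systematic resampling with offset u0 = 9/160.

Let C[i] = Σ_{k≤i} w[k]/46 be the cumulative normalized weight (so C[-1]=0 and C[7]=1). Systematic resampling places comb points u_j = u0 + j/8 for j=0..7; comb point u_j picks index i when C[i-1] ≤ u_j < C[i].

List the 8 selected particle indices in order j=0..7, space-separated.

C = [9/46, 6/23, 8/23, 25/46, 27/46, 18/23, 43/46, 1]
j=0: u_0=9/160 ∈ [0, 9/46) → index 0
j=1: u_1=29/160 ∈ [0, 9/46) → index 0
j=2: u_2=49/160 ∈ [6/23, 8/23) → index 2
j=3: u_3=69/160 ∈ [8/23, 25/46) → index 3
j=4: u_4=89/160 ∈ [25/46, 27/46) → index 4
j=5: u_5=109/160 ∈ [27/46, 18/23) → index 5
j=6: u_6=129/160 ∈ [18/23, 43/46) → index 6
j=7: u_7=149/160 ∈ [18/23, 43/46) → index 6

0 0 2 3 4 5 6 6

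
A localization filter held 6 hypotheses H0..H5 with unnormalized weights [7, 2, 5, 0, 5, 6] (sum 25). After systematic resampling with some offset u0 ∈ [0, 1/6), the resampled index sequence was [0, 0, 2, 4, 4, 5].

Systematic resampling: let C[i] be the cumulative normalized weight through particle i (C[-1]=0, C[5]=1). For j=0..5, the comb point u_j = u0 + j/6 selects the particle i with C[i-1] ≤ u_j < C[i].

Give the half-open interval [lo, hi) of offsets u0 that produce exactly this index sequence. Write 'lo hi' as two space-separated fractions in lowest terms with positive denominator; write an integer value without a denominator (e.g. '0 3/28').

C = [7/25, 9/25, 14/25, 14/25, 19/25, 1]
j=0 picked index 0: u0 ∈ [0, 7/25)
j=1 picked index 0: u0 ∈ [-1/6, 17/150)
j=2 picked index 2: u0 ∈ [2/75, 17/75)
j=3 picked index 4: u0 ∈ [3/50, 13/50)
j=4 picked index 4: u0 ∈ [-8/75, 7/75)
j=5 picked index 5: u0 ∈ [-11/150, 1/6)
intersection: [3/50, 7/75)

3/50 7/75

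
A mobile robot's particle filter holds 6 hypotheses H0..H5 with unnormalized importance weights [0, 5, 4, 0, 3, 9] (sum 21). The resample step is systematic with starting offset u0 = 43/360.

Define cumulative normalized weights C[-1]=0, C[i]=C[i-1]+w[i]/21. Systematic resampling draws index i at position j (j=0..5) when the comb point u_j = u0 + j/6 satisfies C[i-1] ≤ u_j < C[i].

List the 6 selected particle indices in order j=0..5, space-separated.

1 2 4 5 5 5

C = [0, 5/21, 3/7, 3/7, 4/7, 1]
j=0: u_0=43/360 ∈ [0, 5/21) → index 1
j=1: u_1=103/360 ∈ [5/21, 3/7) → index 2
j=2: u_2=163/360 ∈ [3/7, 4/7) → index 4
j=3: u_3=223/360 ∈ [4/7, 1) → index 5
j=4: u_4=283/360 ∈ [4/7, 1) → index 5
j=5: u_5=343/360 ∈ [4/7, 1) → index 5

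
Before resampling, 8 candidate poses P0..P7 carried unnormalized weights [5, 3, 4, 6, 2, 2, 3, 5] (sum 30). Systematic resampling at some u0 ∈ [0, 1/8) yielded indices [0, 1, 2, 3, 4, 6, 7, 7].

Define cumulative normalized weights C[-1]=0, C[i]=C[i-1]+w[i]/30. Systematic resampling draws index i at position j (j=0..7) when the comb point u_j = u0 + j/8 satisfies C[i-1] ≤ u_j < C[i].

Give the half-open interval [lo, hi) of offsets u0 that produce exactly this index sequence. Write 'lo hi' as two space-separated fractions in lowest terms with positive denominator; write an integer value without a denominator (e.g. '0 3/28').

13/120 1/8

C = [1/6, 4/15, 2/5, 3/5, 2/3, 11/15, 5/6, 1]
j=0 picked index 0: u0 ∈ [0, 1/6)
j=1 picked index 1: u0 ∈ [1/24, 17/120)
j=2 picked index 2: u0 ∈ [1/60, 3/20)
j=3 picked index 3: u0 ∈ [1/40, 9/40)
j=4 picked index 4: u0 ∈ [1/10, 1/6)
j=5 picked index 6: u0 ∈ [13/120, 5/24)
j=6 picked index 7: u0 ∈ [1/12, 1/4)
j=7 picked index 7: u0 ∈ [-1/24, 1/8)
intersection: [13/120, 1/8)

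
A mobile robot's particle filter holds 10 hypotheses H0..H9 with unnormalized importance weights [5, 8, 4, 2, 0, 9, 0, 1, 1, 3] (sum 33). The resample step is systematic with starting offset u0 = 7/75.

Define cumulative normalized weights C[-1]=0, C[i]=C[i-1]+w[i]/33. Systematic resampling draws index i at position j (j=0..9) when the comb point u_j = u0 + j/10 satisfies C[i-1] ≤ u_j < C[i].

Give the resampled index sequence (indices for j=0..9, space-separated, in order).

0 1 1 1 2 5 5 5 8 9

C = [5/33, 13/33, 17/33, 19/33, 19/33, 28/33, 28/33, 29/33, 10/11, 1]
j=0: u_0=7/75 ∈ [0, 5/33) → index 0
j=1: u_1=29/150 ∈ [5/33, 13/33) → index 1
j=2: u_2=22/75 ∈ [5/33, 13/33) → index 1
j=3: u_3=59/150 ∈ [5/33, 13/33) → index 1
j=4: u_4=37/75 ∈ [13/33, 17/33) → index 2
j=5: u_5=89/150 ∈ [19/33, 28/33) → index 5
j=6: u_6=52/75 ∈ [19/33, 28/33) → index 5
j=7: u_7=119/150 ∈ [19/33, 28/33) → index 5
j=8: u_8=67/75 ∈ [29/33, 10/11) → index 8
j=9: u_9=149/150 ∈ [10/11, 1) → index 9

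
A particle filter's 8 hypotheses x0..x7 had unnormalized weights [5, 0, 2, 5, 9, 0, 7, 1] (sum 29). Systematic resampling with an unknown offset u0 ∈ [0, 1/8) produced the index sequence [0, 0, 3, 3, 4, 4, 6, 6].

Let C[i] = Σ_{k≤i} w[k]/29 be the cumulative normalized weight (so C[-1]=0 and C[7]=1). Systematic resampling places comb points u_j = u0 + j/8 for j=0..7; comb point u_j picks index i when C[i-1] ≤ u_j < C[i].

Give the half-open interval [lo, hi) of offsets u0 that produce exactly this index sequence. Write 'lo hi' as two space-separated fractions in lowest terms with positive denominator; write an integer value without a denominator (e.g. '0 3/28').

0 9/232

C = [5/29, 5/29, 7/29, 12/29, 21/29, 21/29, 28/29, 1]
j=0 picked index 0: u0 ∈ [0, 5/29)
j=1 picked index 0: u0 ∈ [-1/8, 11/232)
j=2 picked index 3: u0 ∈ [-1/116, 19/116)
j=3 picked index 3: u0 ∈ [-31/232, 9/232)
j=4 picked index 4: u0 ∈ [-5/58, 13/58)
j=5 picked index 4: u0 ∈ [-49/232, 23/232)
j=6 picked index 6: u0 ∈ [-3/116, 25/116)
j=7 picked index 6: u0 ∈ [-35/232, 21/232)
intersection: [0, 9/232)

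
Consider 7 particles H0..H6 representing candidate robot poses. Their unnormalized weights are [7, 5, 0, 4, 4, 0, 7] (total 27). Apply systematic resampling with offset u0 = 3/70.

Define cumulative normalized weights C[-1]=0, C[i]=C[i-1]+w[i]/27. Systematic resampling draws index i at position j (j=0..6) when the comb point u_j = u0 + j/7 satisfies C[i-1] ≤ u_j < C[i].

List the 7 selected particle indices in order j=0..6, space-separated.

C = [7/27, 4/9, 4/9, 16/27, 20/27, 20/27, 1]
j=0: u_0=3/70 ∈ [0, 7/27) → index 0
j=1: u_1=13/70 ∈ [0, 7/27) → index 0
j=2: u_2=23/70 ∈ [7/27, 4/9) → index 1
j=3: u_3=33/70 ∈ [4/9, 16/27) → index 3
j=4: u_4=43/70 ∈ [16/27, 20/27) → index 4
j=5: u_5=53/70 ∈ [20/27, 1) → index 6
j=6: u_6=9/10 ∈ [20/27, 1) → index 6

0 0 1 3 4 6 6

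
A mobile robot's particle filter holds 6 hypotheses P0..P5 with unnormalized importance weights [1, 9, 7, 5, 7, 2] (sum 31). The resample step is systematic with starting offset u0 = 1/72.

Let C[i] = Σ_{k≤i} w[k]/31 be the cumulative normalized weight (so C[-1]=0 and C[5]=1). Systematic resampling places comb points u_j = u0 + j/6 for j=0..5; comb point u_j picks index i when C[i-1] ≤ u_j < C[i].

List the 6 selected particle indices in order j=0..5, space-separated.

0 1 2 2 3 4

C = [1/31, 10/31, 17/31, 22/31, 29/31, 1]
j=0: u_0=1/72 ∈ [0, 1/31) → index 0
j=1: u_1=13/72 ∈ [1/31, 10/31) → index 1
j=2: u_2=25/72 ∈ [10/31, 17/31) → index 2
j=3: u_3=37/72 ∈ [10/31, 17/31) → index 2
j=4: u_4=49/72 ∈ [17/31, 22/31) → index 3
j=5: u_5=61/72 ∈ [22/31, 29/31) → index 4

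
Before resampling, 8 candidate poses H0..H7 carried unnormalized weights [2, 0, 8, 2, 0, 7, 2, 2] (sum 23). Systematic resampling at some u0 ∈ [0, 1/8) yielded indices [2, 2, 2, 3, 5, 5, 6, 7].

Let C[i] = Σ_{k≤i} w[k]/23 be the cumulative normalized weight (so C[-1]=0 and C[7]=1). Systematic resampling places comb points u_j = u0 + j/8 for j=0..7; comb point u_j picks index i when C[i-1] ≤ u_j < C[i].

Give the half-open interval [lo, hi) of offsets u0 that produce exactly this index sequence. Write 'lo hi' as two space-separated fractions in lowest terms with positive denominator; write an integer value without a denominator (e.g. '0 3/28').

2/23 1/8

C = [2/23, 2/23, 10/23, 12/23, 12/23, 19/23, 21/23, 1]
j=0 picked index 2: u0 ∈ [2/23, 10/23)
j=1 picked index 2: u0 ∈ [-7/184, 57/184)
j=2 picked index 2: u0 ∈ [-15/92, 17/92)
j=3 picked index 3: u0 ∈ [11/184, 27/184)
j=4 picked index 5: u0 ∈ [1/46, 15/46)
j=5 picked index 5: u0 ∈ [-19/184, 37/184)
j=6 picked index 6: u0 ∈ [7/92, 15/92)
j=7 picked index 7: u0 ∈ [7/184, 1/8)
intersection: [2/23, 1/8)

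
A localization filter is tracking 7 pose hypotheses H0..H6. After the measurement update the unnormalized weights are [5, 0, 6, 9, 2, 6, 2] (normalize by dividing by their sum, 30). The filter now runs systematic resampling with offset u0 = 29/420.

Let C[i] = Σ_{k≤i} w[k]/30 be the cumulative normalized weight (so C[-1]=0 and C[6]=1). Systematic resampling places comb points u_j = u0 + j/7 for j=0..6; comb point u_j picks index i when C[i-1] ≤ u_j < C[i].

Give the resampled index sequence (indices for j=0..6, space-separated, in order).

C = [1/6, 1/6, 11/30, 2/3, 11/15, 14/15, 1]
j=0: u_0=29/420 ∈ [0, 1/6) → index 0
j=1: u_1=89/420 ∈ [1/6, 11/30) → index 2
j=2: u_2=149/420 ∈ [1/6, 11/30) → index 2
j=3: u_3=209/420 ∈ [11/30, 2/3) → index 3
j=4: u_4=269/420 ∈ [11/30, 2/3) → index 3
j=5: u_5=47/60 ∈ [11/15, 14/15) → index 5
j=6: u_6=389/420 ∈ [11/15, 14/15) → index 5

0 2 2 3 3 5 5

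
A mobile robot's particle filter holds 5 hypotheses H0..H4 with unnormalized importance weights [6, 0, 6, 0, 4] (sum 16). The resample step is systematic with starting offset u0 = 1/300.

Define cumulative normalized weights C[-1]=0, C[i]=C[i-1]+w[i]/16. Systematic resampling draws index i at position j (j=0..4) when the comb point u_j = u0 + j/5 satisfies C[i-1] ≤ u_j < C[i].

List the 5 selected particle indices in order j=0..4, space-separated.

C = [3/8, 3/8, 3/4, 3/4, 1]
j=0: u_0=1/300 ∈ [0, 3/8) → index 0
j=1: u_1=61/300 ∈ [0, 3/8) → index 0
j=2: u_2=121/300 ∈ [3/8, 3/4) → index 2
j=3: u_3=181/300 ∈ [3/8, 3/4) → index 2
j=4: u_4=241/300 ∈ [3/4, 1) → index 4

0 0 2 2 4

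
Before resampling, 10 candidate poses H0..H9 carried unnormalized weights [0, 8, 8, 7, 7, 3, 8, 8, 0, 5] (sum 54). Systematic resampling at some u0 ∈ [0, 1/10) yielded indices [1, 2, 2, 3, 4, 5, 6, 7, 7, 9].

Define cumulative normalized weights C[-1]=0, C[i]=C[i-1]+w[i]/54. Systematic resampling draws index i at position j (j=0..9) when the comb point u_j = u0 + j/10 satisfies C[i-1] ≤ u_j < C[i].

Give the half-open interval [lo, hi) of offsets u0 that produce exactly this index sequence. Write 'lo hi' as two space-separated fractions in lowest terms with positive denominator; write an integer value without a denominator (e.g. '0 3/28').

8/135 13/135

C = [0, 4/27, 8/27, 23/54, 5/9, 11/18, 41/54, 49/54, 49/54, 1]
j=0 picked index 1: u0 ∈ [0, 4/27)
j=1 picked index 2: u0 ∈ [13/270, 53/270)
j=2 picked index 2: u0 ∈ [-7/135, 13/135)
j=3 picked index 3: u0 ∈ [-1/270, 17/135)
j=4 picked index 4: u0 ∈ [7/270, 7/45)
j=5 picked index 5: u0 ∈ [1/18, 1/9)
j=6 picked index 6: u0 ∈ [1/90, 43/270)
j=7 picked index 7: u0 ∈ [8/135, 28/135)
j=8 picked index 7: u0 ∈ [-11/270, 29/270)
j=9 picked index 9: u0 ∈ [1/135, 1/10)
intersection: [8/135, 13/135)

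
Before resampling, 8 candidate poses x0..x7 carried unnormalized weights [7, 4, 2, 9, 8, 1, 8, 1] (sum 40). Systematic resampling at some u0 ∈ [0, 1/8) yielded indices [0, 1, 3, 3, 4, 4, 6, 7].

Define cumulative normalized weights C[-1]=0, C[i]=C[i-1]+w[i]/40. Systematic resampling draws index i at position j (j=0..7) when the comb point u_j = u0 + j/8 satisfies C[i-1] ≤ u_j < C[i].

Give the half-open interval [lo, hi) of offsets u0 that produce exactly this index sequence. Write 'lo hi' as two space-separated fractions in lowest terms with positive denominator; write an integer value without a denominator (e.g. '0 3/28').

C = [7/40, 11/40, 13/40, 11/20, 3/4, 31/40, 39/40, 1]
j=0 picked index 0: u0 ∈ [0, 7/40)
j=1 picked index 1: u0 ∈ [1/20, 3/20)
j=2 picked index 3: u0 ∈ [3/40, 3/10)
j=3 picked index 3: u0 ∈ [-1/20, 7/40)
j=4 picked index 4: u0 ∈ [1/20, 1/4)
j=5 picked index 4: u0 ∈ [-3/40, 1/8)
j=6 picked index 6: u0 ∈ [1/40, 9/40)
j=7 picked index 7: u0 ∈ [1/10, 1/8)
intersection: [1/10, 1/8)

1/10 1/8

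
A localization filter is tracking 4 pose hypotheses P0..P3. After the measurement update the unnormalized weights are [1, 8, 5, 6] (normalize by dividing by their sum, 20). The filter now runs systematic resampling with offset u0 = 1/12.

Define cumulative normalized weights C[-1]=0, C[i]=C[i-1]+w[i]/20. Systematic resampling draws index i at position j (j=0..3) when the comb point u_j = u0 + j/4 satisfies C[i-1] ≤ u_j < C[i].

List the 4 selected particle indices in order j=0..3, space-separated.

1 1 2 3

C = [1/20, 9/20, 7/10, 1]
j=0: u_0=1/12 ∈ [1/20, 9/20) → index 1
j=1: u_1=1/3 ∈ [1/20, 9/20) → index 1
j=2: u_2=7/12 ∈ [9/20, 7/10) → index 2
j=3: u_3=5/6 ∈ [7/10, 1) → index 3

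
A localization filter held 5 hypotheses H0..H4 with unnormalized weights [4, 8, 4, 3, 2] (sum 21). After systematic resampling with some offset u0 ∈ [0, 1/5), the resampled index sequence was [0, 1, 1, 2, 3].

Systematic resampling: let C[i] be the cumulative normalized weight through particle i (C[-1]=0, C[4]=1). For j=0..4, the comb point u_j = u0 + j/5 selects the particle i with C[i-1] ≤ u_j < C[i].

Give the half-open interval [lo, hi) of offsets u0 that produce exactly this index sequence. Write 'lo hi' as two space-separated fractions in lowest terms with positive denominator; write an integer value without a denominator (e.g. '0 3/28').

0 11/105

C = [4/21, 4/7, 16/21, 19/21, 1]
j=0 picked index 0: u0 ∈ [0, 4/21)
j=1 picked index 1: u0 ∈ [-1/105, 13/35)
j=2 picked index 1: u0 ∈ [-22/105, 6/35)
j=3 picked index 2: u0 ∈ [-1/35, 17/105)
j=4 picked index 3: u0 ∈ [-4/105, 11/105)
intersection: [0, 11/105)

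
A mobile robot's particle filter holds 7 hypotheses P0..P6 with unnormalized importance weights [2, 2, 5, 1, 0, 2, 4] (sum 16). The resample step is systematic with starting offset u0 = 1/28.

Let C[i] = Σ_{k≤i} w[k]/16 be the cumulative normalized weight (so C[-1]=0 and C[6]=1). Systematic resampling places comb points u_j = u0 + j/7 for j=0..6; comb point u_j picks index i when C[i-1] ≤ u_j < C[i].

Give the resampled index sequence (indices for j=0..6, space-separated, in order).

0 1 2 2 3 6 6

C = [1/8, 1/4, 9/16, 5/8, 5/8, 3/4, 1]
j=0: u_0=1/28 ∈ [0, 1/8) → index 0
j=1: u_1=5/28 ∈ [1/8, 1/4) → index 1
j=2: u_2=9/28 ∈ [1/4, 9/16) → index 2
j=3: u_3=13/28 ∈ [1/4, 9/16) → index 2
j=4: u_4=17/28 ∈ [9/16, 5/8) → index 3
j=5: u_5=3/4 ∈ [3/4, 1) → index 6
j=6: u_6=25/28 ∈ [3/4, 1) → index 6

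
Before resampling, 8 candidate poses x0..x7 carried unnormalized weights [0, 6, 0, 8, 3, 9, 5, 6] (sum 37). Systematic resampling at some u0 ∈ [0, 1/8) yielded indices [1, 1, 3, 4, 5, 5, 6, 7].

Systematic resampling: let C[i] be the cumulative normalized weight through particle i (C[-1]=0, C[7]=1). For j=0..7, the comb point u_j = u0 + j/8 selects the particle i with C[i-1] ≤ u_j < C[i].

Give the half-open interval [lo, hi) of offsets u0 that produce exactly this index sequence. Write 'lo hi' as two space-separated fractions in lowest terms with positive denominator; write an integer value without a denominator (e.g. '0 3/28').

C = [0, 6/37, 6/37, 14/37, 17/37, 26/37, 31/37, 1]
j=0 picked index 1: u0 ∈ [0, 6/37)
j=1 picked index 1: u0 ∈ [-1/8, 11/296)
j=2 picked index 3: u0 ∈ [-13/148, 19/148)
j=3 picked index 4: u0 ∈ [1/296, 25/296)
j=4 picked index 5: u0 ∈ [-3/74, 15/74)
j=5 picked index 5: u0 ∈ [-49/296, 23/296)
j=6 picked index 6: u0 ∈ [-7/148, 13/148)
j=7 picked index 7: u0 ∈ [-11/296, 1/8)
intersection: [1/296, 11/296)

1/296 11/296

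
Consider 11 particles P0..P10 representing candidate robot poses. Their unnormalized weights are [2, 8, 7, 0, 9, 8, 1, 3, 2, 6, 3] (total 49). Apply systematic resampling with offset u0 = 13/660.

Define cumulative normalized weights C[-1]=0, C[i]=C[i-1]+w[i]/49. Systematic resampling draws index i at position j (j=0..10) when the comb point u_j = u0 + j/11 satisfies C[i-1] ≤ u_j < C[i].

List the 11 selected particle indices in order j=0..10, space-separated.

0 1 1 2 4 4 5 5 7 9 9

C = [2/49, 10/49, 17/49, 17/49, 26/49, 34/49, 5/7, 38/49, 40/49, 46/49, 1]
j=0: u_0=13/660 ∈ [0, 2/49) → index 0
j=1: u_1=73/660 ∈ [2/49, 10/49) → index 1
j=2: u_2=133/660 ∈ [2/49, 10/49) → index 1
j=3: u_3=193/660 ∈ [10/49, 17/49) → index 2
j=4: u_4=23/60 ∈ [17/49, 26/49) → index 4
j=5: u_5=313/660 ∈ [17/49, 26/49) → index 4
j=6: u_6=373/660 ∈ [26/49, 34/49) → index 5
j=7: u_7=433/660 ∈ [26/49, 34/49) → index 5
j=8: u_8=493/660 ∈ [5/7, 38/49) → index 7
j=9: u_9=553/660 ∈ [40/49, 46/49) → index 9
j=10: u_10=613/660 ∈ [40/49, 46/49) → index 9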